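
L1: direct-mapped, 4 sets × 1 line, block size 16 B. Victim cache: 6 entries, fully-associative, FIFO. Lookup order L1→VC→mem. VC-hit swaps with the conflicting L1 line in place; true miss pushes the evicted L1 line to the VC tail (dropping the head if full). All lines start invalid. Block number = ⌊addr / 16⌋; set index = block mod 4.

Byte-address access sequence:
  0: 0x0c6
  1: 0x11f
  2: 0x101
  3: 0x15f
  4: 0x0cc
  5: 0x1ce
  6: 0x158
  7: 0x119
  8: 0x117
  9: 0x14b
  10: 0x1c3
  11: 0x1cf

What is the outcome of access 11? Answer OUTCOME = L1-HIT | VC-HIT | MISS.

  [0] addr=0xc6 blk=12 s=0: MISS | VC []
  [1] addr=0x11f blk=17 s=1: MISS | VC []
  [2] addr=0x101 blk=16 s=0: MISS | VC [12]
  [3] addr=0x15f blk=21 s=1: MISS | VC [12, 17]
  [4] addr=0xcc blk=12 s=0: VC-HIT | VC [16, 17]
  [5] addr=0x1ce blk=28 s=0: MISS | VC [16, 17, 12]
  [6] addr=0x158 blk=21 s=1: L1-HIT | VC [16, 17, 12]
  [7] addr=0x119 blk=17 s=1: VC-HIT | VC [16, 21, 12]
  [8] addr=0x117 blk=17 s=1: L1-HIT | VC [16, 21, 12]
  [9] addr=0x14b blk=20 s=0: MISS | VC [16, 21, 12, 28]
  [10] addr=0x1c3 blk=28 s=0: VC-HIT | VC [16, 21, 12, 20]
  [11] addr=0x1cf blk=28 s=0: L1-HIT | VC [16, 21, 12, 20]

OUTCOME = L1-HIT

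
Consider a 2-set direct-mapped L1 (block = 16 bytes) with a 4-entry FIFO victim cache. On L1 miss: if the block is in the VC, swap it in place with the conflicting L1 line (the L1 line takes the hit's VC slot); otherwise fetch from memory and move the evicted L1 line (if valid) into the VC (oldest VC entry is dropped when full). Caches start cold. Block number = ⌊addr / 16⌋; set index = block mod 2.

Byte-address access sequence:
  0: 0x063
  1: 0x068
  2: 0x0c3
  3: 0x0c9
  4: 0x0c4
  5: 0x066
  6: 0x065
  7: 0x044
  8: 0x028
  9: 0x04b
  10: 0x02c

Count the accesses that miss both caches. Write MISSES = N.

MISSES = 4

0: 0x63 (blk 6, set 0) → MISS  vc=[]
1: 0x68 (blk 6, set 0) → L1-HIT  vc=[]
2: 0xc3 (blk 12, set 0) → MISS  vc=[6]
3: 0xc9 (blk 12, set 0) → L1-HIT  vc=[6]
4: 0xc4 (blk 12, set 0) → L1-HIT  vc=[6]
5: 0x66 (blk 6, set 0) → VC-HIT  vc=[12]
6: 0x65 (blk 6, set 0) → L1-HIT  vc=[12]
7: 0x44 (blk 4, set 0) → MISS  vc=[12, 6]
8: 0x28 (blk 2, set 0) → MISS  vc=[12, 6, 4]
9: 0x4b (blk 4, set 0) → VC-HIT  vc=[12, 6, 2]
10: 0x2c (blk 2, set 0) → VC-HIT  vc=[12, 6, 4]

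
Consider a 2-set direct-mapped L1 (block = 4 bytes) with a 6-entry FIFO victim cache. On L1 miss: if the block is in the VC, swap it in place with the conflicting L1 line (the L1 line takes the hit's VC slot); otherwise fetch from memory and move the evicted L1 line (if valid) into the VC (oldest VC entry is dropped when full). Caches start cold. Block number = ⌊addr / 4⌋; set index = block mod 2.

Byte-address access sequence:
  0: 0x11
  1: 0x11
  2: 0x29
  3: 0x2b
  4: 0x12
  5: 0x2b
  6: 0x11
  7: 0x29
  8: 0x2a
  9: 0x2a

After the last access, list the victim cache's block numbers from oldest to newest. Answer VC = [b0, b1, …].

VC = [4]

0: 0x11 (blk 4, set 0) → MISS  vc=[]
1: 0x11 (blk 4, set 0) → L1-HIT  vc=[]
2: 0x29 (blk 10, set 0) → MISS  vc=[4]
3: 0x2b (blk 10, set 0) → L1-HIT  vc=[4]
4: 0x12 (blk 4, set 0) → VC-HIT  vc=[10]
5: 0x2b (blk 10, set 0) → VC-HIT  vc=[4]
6: 0x11 (blk 4, set 0) → VC-HIT  vc=[10]
7: 0x29 (blk 10, set 0) → VC-HIT  vc=[4]
8: 0x2a (blk 10, set 0) → L1-HIT  vc=[4]
9: 0x2a (blk 10, set 0) → L1-HIT  vc=[4]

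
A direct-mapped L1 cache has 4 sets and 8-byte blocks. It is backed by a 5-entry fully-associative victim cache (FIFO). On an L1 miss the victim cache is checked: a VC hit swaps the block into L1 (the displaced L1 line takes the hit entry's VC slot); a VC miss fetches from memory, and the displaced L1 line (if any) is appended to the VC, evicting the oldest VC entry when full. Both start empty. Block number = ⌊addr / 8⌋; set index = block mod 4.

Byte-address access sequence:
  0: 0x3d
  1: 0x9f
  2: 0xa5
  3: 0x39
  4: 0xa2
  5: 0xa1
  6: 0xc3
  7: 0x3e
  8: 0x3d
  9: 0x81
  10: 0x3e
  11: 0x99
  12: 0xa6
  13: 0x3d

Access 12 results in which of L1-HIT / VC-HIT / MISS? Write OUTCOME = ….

  [0] addr=0x3d blk=7 s=3: MISS | VC []
  [1] addr=0x9f blk=19 s=3: MISS | VC [7]
  [2] addr=0xa5 blk=20 s=0: MISS | VC [7]
  [3] addr=0x39 blk=7 s=3: VC-HIT | VC [19]
  [4] addr=0xa2 blk=20 s=0: L1-HIT | VC [19]
  [5] addr=0xa1 blk=20 s=0: L1-HIT | VC [19]
  [6] addr=0xc3 blk=24 s=0: MISS | VC [19, 20]
  [7] addr=0x3e blk=7 s=3: L1-HIT | VC [19, 20]
  [8] addr=0x3d blk=7 s=3: L1-HIT | VC [19, 20]
  [9] addr=0x81 blk=16 s=0: MISS | VC [19, 20, 24]
  [10] addr=0x3e blk=7 s=3: L1-HIT | VC [19, 20, 24]
  [11] addr=0x99 blk=19 s=3: VC-HIT | VC [7, 20, 24]
  [12] addr=0xa6 blk=20 s=0: VC-HIT | VC [7, 16, 24]
  [13] addr=0x3d blk=7 s=3: VC-HIT | VC [19, 16, 24]

OUTCOME = VC-HIT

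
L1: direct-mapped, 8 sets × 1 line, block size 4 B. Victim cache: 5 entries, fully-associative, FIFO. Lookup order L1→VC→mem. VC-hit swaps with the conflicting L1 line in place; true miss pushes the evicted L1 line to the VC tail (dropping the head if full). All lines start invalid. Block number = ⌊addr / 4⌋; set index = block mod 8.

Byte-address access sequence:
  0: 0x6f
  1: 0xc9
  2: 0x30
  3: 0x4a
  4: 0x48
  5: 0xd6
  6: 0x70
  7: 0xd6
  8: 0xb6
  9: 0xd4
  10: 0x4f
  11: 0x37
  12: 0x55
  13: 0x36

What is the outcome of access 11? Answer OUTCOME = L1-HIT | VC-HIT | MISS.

OUTCOME = MISS

0: 0x6f (blk 27, set 3) → MISS  vc=[]
1: 0xc9 (blk 50, set 2) → MISS  vc=[]
2: 0x30 (blk 12, set 4) → MISS  vc=[]
3: 0x4a (blk 18, set 2) → MISS  vc=[50]
4: 0x48 (blk 18, set 2) → L1-HIT  vc=[50]
5: 0xd6 (blk 53, set 5) → MISS  vc=[50]
6: 0x70 (blk 28, set 4) → MISS  vc=[50, 12]
7: 0xd6 (blk 53, set 5) → L1-HIT  vc=[50, 12]
8: 0xb6 (blk 45, set 5) → MISS  vc=[50, 12, 53]
9: 0xd4 (blk 53, set 5) → VC-HIT  vc=[50, 12, 45]
10: 0x4f (blk 19, set 3) → MISS  vc=[50, 12, 45, 27]
11: 0x37 (blk 13, set 5) → MISS  vc=[50, 12, 45, 27, 53]
12: 0x55 (blk 21, set 5) → MISS  vc=[12, 45, 27, 53, 13]
13: 0x36 (blk 13, set 5) → VC-HIT  vc=[12, 45, 27, 53, 21]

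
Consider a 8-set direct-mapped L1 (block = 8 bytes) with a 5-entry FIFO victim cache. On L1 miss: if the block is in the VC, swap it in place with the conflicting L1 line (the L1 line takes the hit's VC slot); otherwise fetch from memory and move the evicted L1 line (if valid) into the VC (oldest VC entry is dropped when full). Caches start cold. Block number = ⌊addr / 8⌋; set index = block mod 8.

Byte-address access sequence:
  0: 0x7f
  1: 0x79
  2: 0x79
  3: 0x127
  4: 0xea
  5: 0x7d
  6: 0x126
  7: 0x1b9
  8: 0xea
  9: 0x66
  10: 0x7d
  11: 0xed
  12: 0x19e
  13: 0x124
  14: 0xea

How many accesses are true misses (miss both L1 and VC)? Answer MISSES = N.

MISSES = 6

0: 0x7f (blk 15, set 7) → MISS  vc=[]
1: 0x79 (blk 15, set 7) → L1-HIT  vc=[]
2: 0x79 (blk 15, set 7) → L1-HIT  vc=[]
3: 0x127 (blk 36, set 4) → MISS  vc=[]
4: 0xea (blk 29, set 5) → MISS  vc=[]
5: 0x7d (blk 15, set 7) → L1-HIT  vc=[]
6: 0x126 (blk 36, set 4) → L1-HIT  vc=[]
7: 0x1b9 (blk 55, set 7) → MISS  vc=[15]
8: 0xea (blk 29, set 5) → L1-HIT  vc=[15]
9: 0x66 (blk 12, set 4) → MISS  vc=[15, 36]
10: 0x7d (blk 15, set 7) → VC-HIT  vc=[55, 36]
11: 0xed (blk 29, set 5) → L1-HIT  vc=[55, 36]
12: 0x19e (blk 51, set 3) → MISS  vc=[55, 36]
13: 0x124 (blk 36, set 4) → VC-HIT  vc=[55, 12]
14: 0xea (blk 29, set 5) → L1-HIT  vc=[55, 12]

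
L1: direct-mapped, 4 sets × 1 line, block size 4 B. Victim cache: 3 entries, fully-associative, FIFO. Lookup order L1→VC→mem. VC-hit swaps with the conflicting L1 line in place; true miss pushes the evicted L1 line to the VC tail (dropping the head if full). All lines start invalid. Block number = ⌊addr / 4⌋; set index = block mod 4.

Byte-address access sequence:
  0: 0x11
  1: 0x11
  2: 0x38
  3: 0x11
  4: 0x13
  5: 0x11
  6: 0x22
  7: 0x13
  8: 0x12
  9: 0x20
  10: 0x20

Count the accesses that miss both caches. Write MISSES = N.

#0 0x11→b4/s0 MISS; vc=[]
#1 0x11→b4/s0 L1-HIT; vc=[]
#2 0x38→b14/s2 MISS; vc=[]
#3 0x11→b4/s0 L1-HIT; vc=[]
#4 0x13→b4/s0 L1-HIT; vc=[]
#5 0x11→b4/s0 L1-HIT; vc=[]
#6 0x22→b8/s0 MISS; vc=[4]
#7 0x13→b4/s0 VC-HIT; vc=[8]
#8 0x12→b4/s0 L1-HIT; vc=[8]
#9 0x20→b8/s0 VC-HIT; vc=[4]
#10 0x20→b8/s0 L1-HIT; vc=[4]

MISSES = 3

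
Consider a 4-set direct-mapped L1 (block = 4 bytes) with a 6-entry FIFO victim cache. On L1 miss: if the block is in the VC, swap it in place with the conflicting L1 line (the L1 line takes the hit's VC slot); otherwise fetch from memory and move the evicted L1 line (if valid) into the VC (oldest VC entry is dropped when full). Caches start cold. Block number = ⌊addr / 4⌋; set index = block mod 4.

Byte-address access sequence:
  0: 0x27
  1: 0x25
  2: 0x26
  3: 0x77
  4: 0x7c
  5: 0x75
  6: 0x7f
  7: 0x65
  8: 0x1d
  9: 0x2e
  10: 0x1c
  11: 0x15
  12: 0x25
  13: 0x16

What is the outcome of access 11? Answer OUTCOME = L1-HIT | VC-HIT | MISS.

OUTCOME = MISS

#0 0x27→b9/s1 MISS; vc=[]
#1 0x25→b9/s1 L1-HIT; vc=[]
#2 0x26→b9/s1 L1-HIT; vc=[]
#3 0x77→b29/s1 MISS; vc=[9]
#4 0x7c→b31/s3 MISS; vc=[9]
#5 0x75→b29/s1 L1-HIT; vc=[9]
#6 0x7f→b31/s3 L1-HIT; vc=[9]
#7 0x65→b25/s1 MISS; vc=[9,29]
#8 0x1d→b7/s3 MISS; vc=[9,29,31]
#9 0x2e→b11/s3 MISS; vc=[9,29,31,7]
#10 0x1c→b7/s3 VC-HIT; vc=[9,29,31,11]
#11 0x15→b5/s1 MISS; vc=[9,29,31,11,25]
#12 0x25→b9/s1 VC-HIT; vc=[5,29,31,11,25]
#13 0x16→b5/s1 VC-HIT; vc=[9,29,31,11,25]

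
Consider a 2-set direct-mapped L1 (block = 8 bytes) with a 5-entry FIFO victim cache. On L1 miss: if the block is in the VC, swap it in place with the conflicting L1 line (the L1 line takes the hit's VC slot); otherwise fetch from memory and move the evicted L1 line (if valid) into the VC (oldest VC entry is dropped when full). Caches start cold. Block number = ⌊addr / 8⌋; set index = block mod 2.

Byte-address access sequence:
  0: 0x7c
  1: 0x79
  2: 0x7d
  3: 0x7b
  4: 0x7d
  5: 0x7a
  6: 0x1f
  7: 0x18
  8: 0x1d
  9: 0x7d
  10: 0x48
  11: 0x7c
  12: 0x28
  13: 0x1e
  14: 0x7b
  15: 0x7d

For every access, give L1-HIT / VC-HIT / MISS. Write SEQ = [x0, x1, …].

0: 0x7c (blk 15, set 1) → MISS  vc=[]
1: 0x79 (blk 15, set 1) → L1-HIT  vc=[]
2: 0x7d (blk 15, set 1) → L1-HIT  vc=[]
3: 0x7b (blk 15, set 1) → L1-HIT  vc=[]
4: 0x7d (blk 15, set 1) → L1-HIT  vc=[]
5: 0x7a (blk 15, set 1) → L1-HIT  vc=[]
6: 0x1f (blk 3, set 1) → MISS  vc=[15]
7: 0x18 (blk 3, set 1) → L1-HIT  vc=[15]
8: 0x1d (blk 3, set 1) → L1-HIT  vc=[15]
9: 0x7d (blk 15, set 1) → VC-HIT  vc=[3]
10: 0x48 (blk 9, set 1) → MISS  vc=[3, 15]
11: 0x7c (blk 15, set 1) → VC-HIT  vc=[3, 9]
12: 0x28 (blk 5, set 1) → MISS  vc=[3, 9, 15]
13: 0x1e (blk 3, set 1) → VC-HIT  vc=[5, 9, 15]
14: 0x7b (blk 15, set 1) → VC-HIT  vc=[5, 9, 3]
15: 0x7d (blk 15, set 1) → L1-HIT  vc=[5, 9, 3]

SEQ = [MISS, L1-HIT, L1-HIT, L1-HIT, L1-HIT, L1-HIT, MISS, L1-HIT, L1-HIT, VC-HIT, MISS, VC-HIT, MISS, VC-HIT, VC-HIT, L1-HIT]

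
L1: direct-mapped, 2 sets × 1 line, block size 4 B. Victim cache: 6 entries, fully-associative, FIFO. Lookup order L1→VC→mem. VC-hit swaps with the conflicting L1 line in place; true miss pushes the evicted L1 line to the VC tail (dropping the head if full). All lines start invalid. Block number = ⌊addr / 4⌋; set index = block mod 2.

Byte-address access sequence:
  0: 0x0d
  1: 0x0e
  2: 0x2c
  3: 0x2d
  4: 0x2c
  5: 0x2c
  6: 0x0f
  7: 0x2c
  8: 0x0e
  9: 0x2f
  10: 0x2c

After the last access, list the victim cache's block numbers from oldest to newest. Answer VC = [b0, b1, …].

VC = [3]

  [0] addr=0xd blk=3 s=1: MISS | VC []
  [1] addr=0xe blk=3 s=1: L1-HIT | VC []
  [2] addr=0x2c blk=11 s=1: MISS | VC [3]
  [3] addr=0x2d blk=11 s=1: L1-HIT | VC [3]
  [4] addr=0x2c blk=11 s=1: L1-HIT | VC [3]
  [5] addr=0x2c blk=11 s=1: L1-HIT | VC [3]
  [6] addr=0xf blk=3 s=1: VC-HIT | VC [11]
  [7] addr=0x2c blk=11 s=1: VC-HIT | VC [3]
  [8] addr=0xe blk=3 s=1: VC-HIT | VC [11]
  [9] addr=0x2f blk=11 s=1: VC-HIT | VC [3]
  [10] addr=0x2c blk=11 s=1: L1-HIT | VC [3]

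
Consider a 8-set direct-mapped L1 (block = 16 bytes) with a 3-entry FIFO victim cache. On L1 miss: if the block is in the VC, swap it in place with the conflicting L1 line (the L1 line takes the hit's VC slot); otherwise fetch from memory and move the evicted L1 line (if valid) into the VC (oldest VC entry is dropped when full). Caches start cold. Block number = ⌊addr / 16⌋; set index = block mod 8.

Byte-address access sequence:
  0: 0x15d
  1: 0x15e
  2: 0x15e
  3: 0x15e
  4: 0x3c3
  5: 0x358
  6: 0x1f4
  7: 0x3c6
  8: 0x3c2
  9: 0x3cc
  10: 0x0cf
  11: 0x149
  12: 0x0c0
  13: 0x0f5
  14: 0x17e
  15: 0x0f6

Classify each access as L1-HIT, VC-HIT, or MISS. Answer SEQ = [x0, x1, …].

SEQ = [MISS, L1-HIT, L1-HIT, L1-HIT, MISS, MISS, MISS, L1-HIT, L1-HIT, L1-HIT, MISS, MISS, VC-HIT, MISS, MISS, VC-HIT]

#0 0x15d→b21/s5 MISS; vc=[]
#1 0x15e→b21/s5 L1-HIT; vc=[]
#2 0x15e→b21/s5 L1-HIT; vc=[]
#3 0x15e→b21/s5 L1-HIT; vc=[]
#4 0x3c3→b60/s4 MISS; vc=[]
#5 0x358→b53/s5 MISS; vc=[21]
#6 0x1f4→b31/s7 MISS; vc=[21]
#7 0x3c6→b60/s4 L1-HIT; vc=[21]
#8 0x3c2→b60/s4 L1-HIT; vc=[21]
#9 0x3cc→b60/s4 L1-HIT; vc=[21]
#10 0xcf→b12/s4 MISS; vc=[21,60]
#11 0x149→b20/s4 MISS; vc=[21,60,12]
#12 0xc0→b12/s4 VC-HIT; vc=[21,60,20]
#13 0xf5→b15/s7 MISS; vc=[60,20,31]
#14 0x17e→b23/s7 MISS; vc=[20,31,15]
#15 0xf6→b15/s7 VC-HIT; vc=[20,31,23]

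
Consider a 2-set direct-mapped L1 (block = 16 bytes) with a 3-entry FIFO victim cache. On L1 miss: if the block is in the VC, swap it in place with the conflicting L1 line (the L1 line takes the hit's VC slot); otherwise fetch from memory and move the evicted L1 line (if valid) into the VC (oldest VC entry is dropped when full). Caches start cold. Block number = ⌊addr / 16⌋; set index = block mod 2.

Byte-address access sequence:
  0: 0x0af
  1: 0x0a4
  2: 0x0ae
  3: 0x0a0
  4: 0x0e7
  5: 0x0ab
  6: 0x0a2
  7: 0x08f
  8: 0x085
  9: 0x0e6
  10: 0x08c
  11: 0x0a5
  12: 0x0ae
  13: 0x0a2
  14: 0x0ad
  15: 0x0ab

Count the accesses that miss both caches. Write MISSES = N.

  [0] addr=0xaf blk=10 s=0: MISS | VC []
  [1] addr=0xa4 blk=10 s=0: L1-HIT | VC []
  [2] addr=0xae blk=10 s=0: L1-HIT | VC []
  [3] addr=0xa0 blk=10 s=0: L1-HIT | VC []
  [4] addr=0xe7 blk=14 s=0: MISS | VC [10]
  [5] addr=0xab blk=10 s=0: VC-HIT | VC [14]
  [6] addr=0xa2 blk=10 s=0: L1-HIT | VC [14]
  [7] addr=0x8f blk=8 s=0: MISS | VC [14, 10]
  [8] addr=0x85 blk=8 s=0: L1-HIT | VC [14, 10]
  [9] addr=0xe6 blk=14 s=0: VC-HIT | VC [8, 10]
  [10] addr=0x8c blk=8 s=0: VC-HIT | VC [14, 10]
  [11] addr=0xa5 blk=10 s=0: VC-HIT | VC [14, 8]
  [12] addr=0xae blk=10 s=0: L1-HIT | VC [14, 8]
  [13] addr=0xa2 blk=10 s=0: L1-HIT | VC [14, 8]
  [14] addr=0xad blk=10 s=0: L1-HIT | VC [14, 8]
  [15] addr=0xab blk=10 s=0: L1-HIT | VC [14, 8]

MISSES = 3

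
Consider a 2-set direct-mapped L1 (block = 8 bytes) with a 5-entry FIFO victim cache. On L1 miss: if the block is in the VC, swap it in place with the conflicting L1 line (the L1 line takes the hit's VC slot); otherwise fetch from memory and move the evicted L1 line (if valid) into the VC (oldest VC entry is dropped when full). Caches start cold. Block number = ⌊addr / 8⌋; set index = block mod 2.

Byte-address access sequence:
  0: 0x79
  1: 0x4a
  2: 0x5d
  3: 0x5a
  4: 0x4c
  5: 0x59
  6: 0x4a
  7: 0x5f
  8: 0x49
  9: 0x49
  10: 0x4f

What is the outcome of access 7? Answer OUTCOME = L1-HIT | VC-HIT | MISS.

0: 0x79 (blk 15, set 1) → MISS  vc=[]
1: 0x4a (blk 9, set 1) → MISS  vc=[15]
2: 0x5d (blk 11, set 1) → MISS  vc=[15, 9]
3: 0x5a (blk 11, set 1) → L1-HIT  vc=[15, 9]
4: 0x4c (blk 9, set 1) → VC-HIT  vc=[15, 11]
5: 0x59 (blk 11, set 1) → VC-HIT  vc=[15, 9]
6: 0x4a (blk 9, set 1) → VC-HIT  vc=[15, 11]
7: 0x5f (blk 11, set 1) → VC-HIT  vc=[15, 9]
8: 0x49 (blk 9, set 1) → VC-HIT  vc=[15, 11]
9: 0x49 (blk 9, set 1) → L1-HIT  vc=[15, 11]
10: 0x4f (blk 9, set 1) → L1-HIT  vc=[15, 11]

OUTCOME = VC-HIT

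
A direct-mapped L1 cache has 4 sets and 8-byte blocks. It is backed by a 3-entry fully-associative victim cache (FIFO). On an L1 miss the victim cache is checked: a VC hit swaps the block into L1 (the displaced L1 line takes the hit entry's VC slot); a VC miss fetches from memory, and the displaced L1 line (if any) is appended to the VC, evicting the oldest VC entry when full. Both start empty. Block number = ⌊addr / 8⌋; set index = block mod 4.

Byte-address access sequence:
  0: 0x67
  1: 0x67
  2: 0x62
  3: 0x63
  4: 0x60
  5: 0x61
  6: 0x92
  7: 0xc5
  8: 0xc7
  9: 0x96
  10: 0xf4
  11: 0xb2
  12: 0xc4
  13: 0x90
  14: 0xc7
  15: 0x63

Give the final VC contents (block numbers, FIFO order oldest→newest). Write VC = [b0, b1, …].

VC = [24, 22, 30]

0: 0x67 (blk 12, set 0) → MISS  vc=[]
1: 0x67 (blk 12, set 0) → L1-HIT  vc=[]
2: 0x62 (blk 12, set 0) → L1-HIT  vc=[]
3: 0x63 (blk 12, set 0) → L1-HIT  vc=[]
4: 0x60 (blk 12, set 0) → L1-HIT  vc=[]
5: 0x61 (blk 12, set 0) → L1-HIT  vc=[]
6: 0x92 (blk 18, set 2) → MISS  vc=[]
7: 0xc5 (blk 24, set 0) → MISS  vc=[12]
8: 0xc7 (blk 24, set 0) → L1-HIT  vc=[12]
9: 0x96 (blk 18, set 2) → L1-HIT  vc=[12]
10: 0xf4 (blk 30, set 2) → MISS  vc=[12, 18]
11: 0xb2 (blk 22, set 2) → MISS  vc=[12, 18, 30]
12: 0xc4 (blk 24, set 0) → L1-HIT  vc=[12, 18, 30]
13: 0x90 (blk 18, set 2) → VC-HIT  vc=[12, 22, 30]
14: 0xc7 (blk 24, set 0) → L1-HIT  vc=[12, 22, 30]
15: 0x63 (blk 12, set 0) → VC-HIT  vc=[24, 22, 30]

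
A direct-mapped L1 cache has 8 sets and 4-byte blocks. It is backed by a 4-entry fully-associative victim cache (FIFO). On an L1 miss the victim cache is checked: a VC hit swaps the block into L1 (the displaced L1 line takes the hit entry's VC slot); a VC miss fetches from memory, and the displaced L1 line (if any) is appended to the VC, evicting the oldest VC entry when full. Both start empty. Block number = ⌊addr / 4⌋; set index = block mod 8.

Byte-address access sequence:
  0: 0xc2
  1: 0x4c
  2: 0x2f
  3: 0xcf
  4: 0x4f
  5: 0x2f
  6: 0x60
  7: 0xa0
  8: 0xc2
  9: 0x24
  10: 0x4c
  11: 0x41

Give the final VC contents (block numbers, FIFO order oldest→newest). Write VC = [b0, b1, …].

#0 0xc2→b48/s0 MISS; vc=[]
#1 0x4c→b19/s3 MISS; vc=[]
#2 0x2f→b11/s3 MISS; vc=[19]
#3 0xcf→b51/s3 MISS; vc=[19,11]
#4 0x4f→b19/s3 VC-HIT; vc=[51,11]
#5 0x2f→b11/s3 VC-HIT; vc=[51,19]
#6 0x60→b24/s0 MISS; vc=[51,19,48]
#7 0xa0→b40/s0 MISS; vc=[51,19,48,24]
#8 0xc2→b48/s0 VC-HIT; vc=[51,19,40,24]
#9 0x24→b9/s1 MISS; vc=[51,19,40,24]
#10 0x4c→b19/s3 VC-HIT; vc=[51,11,40,24]
#11 0x41→b16/s0 MISS; vc=[11,40,24,48]

VC = [11, 40, 24, 48]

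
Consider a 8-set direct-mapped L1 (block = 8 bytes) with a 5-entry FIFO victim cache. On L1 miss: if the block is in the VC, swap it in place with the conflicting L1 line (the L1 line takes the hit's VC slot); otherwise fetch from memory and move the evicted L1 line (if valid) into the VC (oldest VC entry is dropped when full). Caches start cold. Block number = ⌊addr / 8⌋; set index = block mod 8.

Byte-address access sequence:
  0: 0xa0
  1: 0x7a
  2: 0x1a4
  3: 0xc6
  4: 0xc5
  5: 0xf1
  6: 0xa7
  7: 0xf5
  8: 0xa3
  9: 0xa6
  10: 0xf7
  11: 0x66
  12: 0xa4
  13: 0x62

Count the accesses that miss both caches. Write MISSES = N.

#0 0xa0→b20/s4 MISS; vc=[]
#1 0x7a→b15/s7 MISS; vc=[]
#2 0x1a4→b52/s4 MISS; vc=[20]
#3 0xc6→b24/s0 MISS; vc=[20]
#4 0xc5→b24/s0 L1-HIT; vc=[20]
#5 0xf1→b30/s6 MISS; vc=[20]
#6 0xa7→b20/s4 VC-HIT; vc=[52]
#7 0xf5→b30/s6 L1-HIT; vc=[52]
#8 0xa3→b20/s4 L1-HIT; vc=[52]
#9 0xa6→b20/s4 L1-HIT; vc=[52]
#10 0xf7→b30/s6 L1-HIT; vc=[52]
#11 0x66→b12/s4 MISS; vc=[52,20]
#12 0xa4→b20/s4 VC-HIT; vc=[52,12]
#13 0x62→b12/s4 VC-HIT; vc=[52,20]

MISSES = 6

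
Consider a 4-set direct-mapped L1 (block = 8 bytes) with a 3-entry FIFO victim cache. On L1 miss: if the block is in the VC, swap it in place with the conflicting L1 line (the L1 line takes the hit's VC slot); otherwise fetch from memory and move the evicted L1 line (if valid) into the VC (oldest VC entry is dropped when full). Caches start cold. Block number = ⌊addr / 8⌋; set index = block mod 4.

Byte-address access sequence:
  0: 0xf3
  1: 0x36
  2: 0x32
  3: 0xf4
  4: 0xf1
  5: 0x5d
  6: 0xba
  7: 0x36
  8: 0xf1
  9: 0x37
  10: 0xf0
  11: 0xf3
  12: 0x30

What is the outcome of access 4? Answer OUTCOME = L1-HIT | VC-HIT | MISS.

0: 0xf3 (blk 30, set 2) → MISS  vc=[]
1: 0x36 (blk 6, set 2) → MISS  vc=[30]
2: 0x32 (blk 6, set 2) → L1-HIT  vc=[30]
3: 0xf4 (blk 30, set 2) → VC-HIT  vc=[6]
4: 0xf1 (blk 30, set 2) → L1-HIT  vc=[6]
5: 0x5d (blk 11, set 3) → MISS  vc=[6]
6: 0xba (blk 23, set 3) → MISS  vc=[6, 11]
7: 0x36 (blk 6, set 2) → VC-HIT  vc=[30, 11]
8: 0xf1 (blk 30, set 2) → VC-HIT  vc=[6, 11]
9: 0x37 (blk 6, set 2) → VC-HIT  vc=[30, 11]
10: 0xf0 (blk 30, set 2) → VC-HIT  vc=[6, 11]
11: 0xf3 (blk 30, set 2) → L1-HIT  vc=[6, 11]
12: 0x30 (blk 6, set 2) → VC-HIT  vc=[30, 11]

OUTCOME = L1-HIT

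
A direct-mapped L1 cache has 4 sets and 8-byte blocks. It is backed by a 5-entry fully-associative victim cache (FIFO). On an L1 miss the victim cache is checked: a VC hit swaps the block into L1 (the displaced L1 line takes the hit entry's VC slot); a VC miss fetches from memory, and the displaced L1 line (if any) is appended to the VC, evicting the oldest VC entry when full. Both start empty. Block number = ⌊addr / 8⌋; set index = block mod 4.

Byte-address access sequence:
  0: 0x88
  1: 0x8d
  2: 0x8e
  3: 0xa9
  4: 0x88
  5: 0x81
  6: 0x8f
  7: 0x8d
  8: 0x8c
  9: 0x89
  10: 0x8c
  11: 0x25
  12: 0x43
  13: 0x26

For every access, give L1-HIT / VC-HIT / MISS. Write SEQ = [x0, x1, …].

0: 0x88 (blk 17, set 1) → MISS  vc=[]
1: 0x8d (blk 17, set 1) → L1-HIT  vc=[]
2: 0x8e (blk 17, set 1) → L1-HIT  vc=[]
3: 0xa9 (blk 21, set 1) → MISS  vc=[17]
4: 0x88 (blk 17, set 1) → VC-HIT  vc=[21]
5: 0x81 (blk 16, set 0) → MISS  vc=[21]
6: 0x8f (blk 17, set 1) → L1-HIT  vc=[21]
7: 0x8d (blk 17, set 1) → L1-HIT  vc=[21]
8: 0x8c (blk 17, set 1) → L1-HIT  vc=[21]
9: 0x89 (blk 17, set 1) → L1-HIT  vc=[21]
10: 0x8c (blk 17, set 1) → L1-HIT  vc=[21]
11: 0x25 (blk 4, set 0) → MISS  vc=[21, 16]
12: 0x43 (blk 8, set 0) → MISS  vc=[21, 16, 4]
13: 0x26 (blk 4, set 0) → VC-HIT  vc=[21, 16, 8]

SEQ = [MISS, L1-HIT, L1-HIT, MISS, VC-HIT, MISS, L1-HIT, L1-HIT, L1-HIT, L1-HIT, L1-HIT, MISS, MISS, VC-HIT]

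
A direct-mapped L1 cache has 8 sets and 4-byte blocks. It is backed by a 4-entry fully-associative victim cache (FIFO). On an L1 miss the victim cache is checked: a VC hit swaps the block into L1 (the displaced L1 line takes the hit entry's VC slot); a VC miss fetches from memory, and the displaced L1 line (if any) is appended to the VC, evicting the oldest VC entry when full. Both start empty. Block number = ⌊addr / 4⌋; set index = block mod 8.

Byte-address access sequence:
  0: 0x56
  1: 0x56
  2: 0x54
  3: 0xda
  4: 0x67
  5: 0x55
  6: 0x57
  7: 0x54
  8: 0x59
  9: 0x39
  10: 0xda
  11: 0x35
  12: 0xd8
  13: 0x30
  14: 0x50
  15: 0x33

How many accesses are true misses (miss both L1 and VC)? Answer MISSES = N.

  [0] addr=0x56 blk=21 s=5: MISS | VC []
  [1] addr=0x56 blk=21 s=5: L1-HIT | VC []
  [2] addr=0x54 blk=21 s=5: L1-HIT | VC []
  [3] addr=0xda blk=54 s=6: MISS | VC []
  [4] addr=0x67 blk=25 s=1: MISS | VC []
  [5] addr=0x55 blk=21 s=5: L1-HIT | VC []
  [6] addr=0x57 blk=21 s=5: L1-HIT | VC []
  [7] addr=0x54 blk=21 s=5: L1-HIT | VC []
  [8] addr=0x59 blk=22 s=6: MISS | VC [54]
  [9] addr=0x39 blk=14 s=6: MISS | VC [54, 22]
  [10] addr=0xda blk=54 s=6: VC-HIT | VC [14, 22]
  [11] addr=0x35 blk=13 s=5: MISS | VC [14, 22, 21]
  [12] addr=0xd8 blk=54 s=6: L1-HIT | VC [14, 22, 21]
  [13] addr=0x30 blk=12 s=4: MISS | VC [14, 22, 21]
  [14] addr=0x50 blk=20 s=4: MISS | VC [14, 22, 21, 12]
  [15] addr=0x33 blk=12 s=4: VC-HIT | VC [14, 22, 21, 20]

MISSES = 8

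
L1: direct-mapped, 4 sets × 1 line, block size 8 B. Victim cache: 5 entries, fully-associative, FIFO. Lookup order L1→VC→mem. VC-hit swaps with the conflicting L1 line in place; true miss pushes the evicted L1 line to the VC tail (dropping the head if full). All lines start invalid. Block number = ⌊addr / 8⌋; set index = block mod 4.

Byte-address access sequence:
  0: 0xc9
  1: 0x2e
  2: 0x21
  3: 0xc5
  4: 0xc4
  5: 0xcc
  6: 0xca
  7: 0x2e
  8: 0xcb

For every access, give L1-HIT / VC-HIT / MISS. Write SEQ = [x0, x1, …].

SEQ = [MISS, MISS, MISS, MISS, L1-HIT, VC-HIT, L1-HIT, VC-HIT, VC-HIT]

  [0] addr=0xc9 blk=25 s=1: MISS | VC []
  [1] addr=0x2e blk=5 s=1: MISS | VC [25]
  [2] addr=0x21 blk=4 s=0: MISS | VC [25]
  [3] addr=0xc5 blk=24 s=0: MISS | VC [25, 4]
  [4] addr=0xc4 blk=24 s=0: L1-HIT | VC [25, 4]
  [5] addr=0xcc blk=25 s=1: VC-HIT | VC [5, 4]
  [6] addr=0xca blk=25 s=1: L1-HIT | VC [5, 4]
  [7] addr=0x2e blk=5 s=1: VC-HIT | VC [25, 4]
  [8] addr=0xcb blk=25 s=1: VC-HIT | VC [5, 4]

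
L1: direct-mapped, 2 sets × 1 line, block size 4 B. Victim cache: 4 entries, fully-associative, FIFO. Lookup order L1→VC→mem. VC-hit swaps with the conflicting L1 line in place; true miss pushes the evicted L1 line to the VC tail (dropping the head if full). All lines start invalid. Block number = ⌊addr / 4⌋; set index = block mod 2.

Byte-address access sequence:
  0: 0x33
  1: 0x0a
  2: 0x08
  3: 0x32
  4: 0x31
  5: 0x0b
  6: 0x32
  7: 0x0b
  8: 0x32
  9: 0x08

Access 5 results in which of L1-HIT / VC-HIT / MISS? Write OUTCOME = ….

#0 0x33→b12/s0 MISS; vc=[]
#1 0xa→b2/s0 MISS; vc=[12]
#2 0x8→b2/s0 L1-HIT; vc=[12]
#3 0x32→b12/s0 VC-HIT; vc=[2]
#4 0x31→b12/s0 L1-HIT; vc=[2]
#5 0xb→b2/s0 VC-HIT; vc=[12]
#6 0x32→b12/s0 VC-HIT; vc=[2]
#7 0xb→b2/s0 VC-HIT; vc=[12]
#8 0x32→b12/s0 VC-HIT; vc=[2]
#9 0x8→b2/s0 VC-HIT; vc=[12]

OUTCOME = VC-HIT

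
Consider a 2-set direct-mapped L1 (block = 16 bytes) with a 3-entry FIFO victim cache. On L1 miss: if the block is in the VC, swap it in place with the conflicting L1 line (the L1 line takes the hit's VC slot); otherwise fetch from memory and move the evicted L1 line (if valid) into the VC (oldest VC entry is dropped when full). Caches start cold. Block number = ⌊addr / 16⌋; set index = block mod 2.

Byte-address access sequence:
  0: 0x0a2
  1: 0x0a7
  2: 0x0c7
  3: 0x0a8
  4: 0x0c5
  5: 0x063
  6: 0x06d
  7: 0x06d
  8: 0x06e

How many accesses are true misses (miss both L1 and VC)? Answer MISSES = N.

0: 0xa2 (blk 10, set 0) → MISS  vc=[]
1: 0xa7 (blk 10, set 0) → L1-HIT  vc=[]
2: 0xc7 (blk 12, set 0) → MISS  vc=[10]
3: 0xa8 (blk 10, set 0) → VC-HIT  vc=[12]
4: 0xc5 (blk 12, set 0) → VC-HIT  vc=[10]
5: 0x63 (blk 6, set 0) → MISS  vc=[10, 12]
6: 0x6d (blk 6, set 0) → L1-HIT  vc=[10, 12]
7: 0x6d (blk 6, set 0) → L1-HIT  vc=[10, 12]
8: 0x6e (blk 6, set 0) → L1-HIT  vc=[10, 12]

MISSES = 3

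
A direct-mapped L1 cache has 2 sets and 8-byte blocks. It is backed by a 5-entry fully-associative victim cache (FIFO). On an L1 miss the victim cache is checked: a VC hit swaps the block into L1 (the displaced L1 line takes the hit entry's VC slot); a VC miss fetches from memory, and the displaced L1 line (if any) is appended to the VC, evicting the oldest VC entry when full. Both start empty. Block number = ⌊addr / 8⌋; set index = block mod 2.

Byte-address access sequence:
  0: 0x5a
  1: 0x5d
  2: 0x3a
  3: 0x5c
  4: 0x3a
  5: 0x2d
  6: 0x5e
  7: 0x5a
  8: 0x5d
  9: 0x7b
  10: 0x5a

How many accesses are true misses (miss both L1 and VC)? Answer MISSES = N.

MISSES = 4

0: 0x5a (blk 11, set 1) → MISS  vc=[]
1: 0x5d (blk 11, set 1) → L1-HIT  vc=[]
2: 0x3a (blk 7, set 1) → MISS  vc=[11]
3: 0x5c (blk 11, set 1) → VC-HIT  vc=[7]
4: 0x3a (blk 7, set 1) → VC-HIT  vc=[11]
5: 0x2d (blk 5, set 1) → MISS  vc=[11, 7]
6: 0x5e (blk 11, set 1) → VC-HIT  vc=[5, 7]
7: 0x5a (blk 11, set 1) → L1-HIT  vc=[5, 7]
8: 0x5d (blk 11, set 1) → L1-HIT  vc=[5, 7]
9: 0x7b (blk 15, set 1) → MISS  vc=[5, 7, 11]
10: 0x5a (blk 11, set 1) → VC-HIT  vc=[5, 7, 15]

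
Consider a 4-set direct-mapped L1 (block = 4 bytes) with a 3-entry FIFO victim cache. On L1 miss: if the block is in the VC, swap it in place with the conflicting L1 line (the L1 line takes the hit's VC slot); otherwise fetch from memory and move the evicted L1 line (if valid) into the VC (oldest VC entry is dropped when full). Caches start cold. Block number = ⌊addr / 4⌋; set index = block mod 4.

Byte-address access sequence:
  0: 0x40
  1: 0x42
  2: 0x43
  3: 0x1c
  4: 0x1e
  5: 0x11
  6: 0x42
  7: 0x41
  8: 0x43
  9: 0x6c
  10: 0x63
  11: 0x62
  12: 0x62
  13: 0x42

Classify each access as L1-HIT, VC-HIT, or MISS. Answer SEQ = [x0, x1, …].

#0 0x40→b16/s0 MISS; vc=[]
#1 0x42→b16/s0 L1-HIT; vc=[]
#2 0x43→b16/s0 L1-HIT; vc=[]
#3 0x1c→b7/s3 MISS; vc=[]
#4 0x1e→b7/s3 L1-HIT; vc=[]
#5 0x11→b4/s0 MISS; vc=[16]
#6 0x42→b16/s0 VC-HIT; vc=[4]
#7 0x41→b16/s0 L1-HIT; vc=[4]
#8 0x43→b16/s0 L1-HIT; vc=[4]
#9 0x6c→b27/s3 MISS; vc=[4,7]
#10 0x63→b24/s0 MISS; vc=[4,7,16]
#11 0x62→b24/s0 L1-HIT; vc=[4,7,16]
#12 0x62→b24/s0 L1-HIT; vc=[4,7,16]
#13 0x42→b16/s0 VC-HIT; vc=[4,7,24]

SEQ = [MISS, L1-HIT, L1-HIT, MISS, L1-HIT, MISS, VC-HIT, L1-HIT, L1-HIT, MISS, MISS, L1-HIT, L1-HIT, VC-HIT]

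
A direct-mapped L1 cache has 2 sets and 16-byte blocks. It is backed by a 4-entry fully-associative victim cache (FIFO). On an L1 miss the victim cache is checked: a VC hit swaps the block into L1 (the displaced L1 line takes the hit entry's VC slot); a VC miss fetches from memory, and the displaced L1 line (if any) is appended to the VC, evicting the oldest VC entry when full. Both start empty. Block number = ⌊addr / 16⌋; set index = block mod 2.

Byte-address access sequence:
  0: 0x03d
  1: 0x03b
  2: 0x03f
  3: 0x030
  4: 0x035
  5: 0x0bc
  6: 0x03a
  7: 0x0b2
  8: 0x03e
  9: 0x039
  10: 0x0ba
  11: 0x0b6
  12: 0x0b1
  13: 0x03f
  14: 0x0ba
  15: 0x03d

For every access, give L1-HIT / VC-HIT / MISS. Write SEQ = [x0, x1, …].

0: 0x3d (blk 3, set 1) → MISS  vc=[]
1: 0x3b (blk 3, set 1) → L1-HIT  vc=[]
2: 0x3f (blk 3, set 1) → L1-HIT  vc=[]
3: 0x30 (blk 3, set 1) → L1-HIT  vc=[]
4: 0x35 (blk 3, set 1) → L1-HIT  vc=[]
5: 0xbc (blk 11, set 1) → MISS  vc=[3]
6: 0x3a (blk 3, set 1) → VC-HIT  vc=[11]
7: 0xb2 (blk 11, set 1) → VC-HIT  vc=[3]
8: 0x3e (blk 3, set 1) → VC-HIT  vc=[11]
9: 0x39 (blk 3, set 1) → L1-HIT  vc=[11]
10: 0xba (blk 11, set 1) → VC-HIT  vc=[3]
11: 0xb6 (blk 11, set 1) → L1-HIT  vc=[3]
12: 0xb1 (blk 11, set 1) → L1-HIT  vc=[3]
13: 0x3f (blk 3, set 1) → VC-HIT  vc=[11]
14: 0xba (blk 11, set 1) → VC-HIT  vc=[3]
15: 0x3d (blk 3, set 1) → VC-HIT  vc=[11]

SEQ = [MISS, L1-HIT, L1-HIT, L1-HIT, L1-HIT, MISS, VC-HIT, VC-HIT, VC-HIT, L1-HIT, VC-HIT, L1-HIT, L1-HIT, VC-HIT, VC-HIT, VC-HIT]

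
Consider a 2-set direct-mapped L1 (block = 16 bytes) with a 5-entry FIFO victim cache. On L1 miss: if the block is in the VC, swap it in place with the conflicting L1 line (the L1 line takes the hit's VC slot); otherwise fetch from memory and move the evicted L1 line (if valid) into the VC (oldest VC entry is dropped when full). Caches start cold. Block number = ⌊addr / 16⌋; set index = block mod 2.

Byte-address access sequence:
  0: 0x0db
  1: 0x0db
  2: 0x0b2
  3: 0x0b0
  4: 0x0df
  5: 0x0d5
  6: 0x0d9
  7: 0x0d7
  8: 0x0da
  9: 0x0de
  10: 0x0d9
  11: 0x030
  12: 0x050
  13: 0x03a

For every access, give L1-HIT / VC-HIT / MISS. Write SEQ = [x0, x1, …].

SEQ = [MISS, L1-HIT, MISS, L1-HIT, VC-HIT, L1-HIT, L1-HIT, L1-HIT, L1-HIT, L1-HIT, L1-HIT, MISS, MISS, VC-HIT]

  [0] addr=0xdb blk=13 s=1: MISS | VC []
  [1] addr=0xdb blk=13 s=1: L1-HIT | VC []
  [2] addr=0xb2 blk=11 s=1: MISS | VC [13]
  [3] addr=0xb0 blk=11 s=1: L1-HIT | VC [13]
  [4] addr=0xdf blk=13 s=1: VC-HIT | VC [11]
  [5] addr=0xd5 blk=13 s=1: L1-HIT | VC [11]
  [6] addr=0xd9 blk=13 s=1: L1-HIT | VC [11]
  [7] addr=0xd7 blk=13 s=1: L1-HIT | VC [11]
  [8] addr=0xda blk=13 s=1: L1-HIT | VC [11]
  [9] addr=0xde blk=13 s=1: L1-HIT | VC [11]
  [10] addr=0xd9 blk=13 s=1: L1-HIT | VC [11]
  [11] addr=0x30 blk=3 s=1: MISS | VC [11, 13]
  [12] addr=0x50 blk=5 s=1: MISS | VC [11, 13, 3]
  [13] addr=0x3a blk=3 s=1: VC-HIT | VC [11, 13, 5]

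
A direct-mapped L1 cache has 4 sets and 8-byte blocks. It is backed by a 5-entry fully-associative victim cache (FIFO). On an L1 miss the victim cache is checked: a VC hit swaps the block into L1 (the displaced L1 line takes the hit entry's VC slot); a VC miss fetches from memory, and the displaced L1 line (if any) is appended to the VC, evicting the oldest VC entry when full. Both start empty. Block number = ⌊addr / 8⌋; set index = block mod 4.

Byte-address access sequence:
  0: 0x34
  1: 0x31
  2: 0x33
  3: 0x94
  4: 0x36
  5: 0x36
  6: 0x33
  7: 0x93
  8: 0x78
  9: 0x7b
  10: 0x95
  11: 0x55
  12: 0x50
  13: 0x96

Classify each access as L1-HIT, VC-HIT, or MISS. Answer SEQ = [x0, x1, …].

#0 0x34→b6/s2 MISS; vc=[]
#1 0x31→b6/s2 L1-HIT; vc=[]
#2 0x33→b6/s2 L1-HIT; vc=[]
#3 0x94→b18/s2 MISS; vc=[6]
#4 0x36→b6/s2 VC-HIT; vc=[18]
#5 0x36→b6/s2 L1-HIT; vc=[18]
#6 0x33→b6/s2 L1-HIT; vc=[18]
#7 0x93→b18/s2 VC-HIT; vc=[6]
#8 0x78→b15/s3 MISS; vc=[6]
#9 0x7b→b15/s3 L1-HIT; vc=[6]
#10 0x95→b18/s2 L1-HIT; vc=[6]
#11 0x55→b10/s2 MISS; vc=[6,18]
#12 0x50→b10/s2 L1-HIT; vc=[6,18]
#13 0x96→b18/s2 VC-HIT; vc=[6,10]

SEQ = [MISS, L1-HIT, L1-HIT, MISS, VC-HIT, L1-HIT, L1-HIT, VC-HIT, MISS, L1-HIT, L1-HIT, MISS, L1-HIT, VC-HIT]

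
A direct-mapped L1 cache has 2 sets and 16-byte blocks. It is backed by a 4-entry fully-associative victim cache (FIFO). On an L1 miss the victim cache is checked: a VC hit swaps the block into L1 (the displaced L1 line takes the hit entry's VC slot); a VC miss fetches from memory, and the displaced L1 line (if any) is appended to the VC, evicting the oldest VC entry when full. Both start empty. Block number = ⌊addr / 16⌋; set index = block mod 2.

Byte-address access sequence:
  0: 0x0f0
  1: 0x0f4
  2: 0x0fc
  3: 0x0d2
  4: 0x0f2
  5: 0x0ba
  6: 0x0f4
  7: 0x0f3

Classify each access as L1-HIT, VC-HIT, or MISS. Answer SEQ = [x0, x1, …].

#0 0xf0→b15/s1 MISS; vc=[]
#1 0xf4→b15/s1 L1-HIT; vc=[]
#2 0xfc→b15/s1 L1-HIT; vc=[]
#3 0xd2→b13/s1 MISS; vc=[15]
#4 0xf2→b15/s1 VC-HIT; vc=[13]
#5 0xba→b11/s1 MISS; vc=[13,15]
#6 0xf4→b15/s1 VC-HIT; vc=[13,11]
#7 0xf3→b15/s1 L1-HIT; vc=[13,11]

SEQ = [MISS, L1-HIT, L1-HIT, MISS, VC-HIT, MISS, VC-HIT, L1-HIT]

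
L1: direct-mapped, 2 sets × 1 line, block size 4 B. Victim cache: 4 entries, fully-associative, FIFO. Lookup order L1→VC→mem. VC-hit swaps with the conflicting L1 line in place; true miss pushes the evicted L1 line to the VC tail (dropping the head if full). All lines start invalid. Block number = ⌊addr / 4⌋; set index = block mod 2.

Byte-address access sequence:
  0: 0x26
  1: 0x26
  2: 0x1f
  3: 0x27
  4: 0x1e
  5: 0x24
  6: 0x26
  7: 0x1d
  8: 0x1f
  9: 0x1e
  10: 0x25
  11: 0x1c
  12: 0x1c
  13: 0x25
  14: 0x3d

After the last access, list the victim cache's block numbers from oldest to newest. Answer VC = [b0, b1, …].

VC = [7, 9]

  [0] addr=0x26 blk=9 s=1: MISS | VC []
  [1] addr=0x26 blk=9 s=1: L1-HIT | VC []
  [2] addr=0x1f blk=7 s=1: MISS | VC [9]
  [3] addr=0x27 blk=9 s=1: VC-HIT | VC [7]
  [4] addr=0x1e blk=7 s=1: VC-HIT | VC [9]
  [5] addr=0x24 blk=9 s=1: VC-HIT | VC [7]
  [6] addr=0x26 blk=9 s=1: L1-HIT | VC [7]
  [7] addr=0x1d blk=7 s=1: VC-HIT | VC [9]
  [8] addr=0x1f blk=7 s=1: L1-HIT | VC [9]
  [9] addr=0x1e blk=7 s=1: L1-HIT | VC [9]
  [10] addr=0x25 blk=9 s=1: VC-HIT | VC [7]
  [11] addr=0x1c blk=7 s=1: VC-HIT | VC [9]
  [12] addr=0x1c blk=7 s=1: L1-HIT | VC [9]
  [13] addr=0x25 blk=9 s=1: VC-HIT | VC [7]
  [14] addr=0x3d blk=15 s=1: MISS | VC [7, 9]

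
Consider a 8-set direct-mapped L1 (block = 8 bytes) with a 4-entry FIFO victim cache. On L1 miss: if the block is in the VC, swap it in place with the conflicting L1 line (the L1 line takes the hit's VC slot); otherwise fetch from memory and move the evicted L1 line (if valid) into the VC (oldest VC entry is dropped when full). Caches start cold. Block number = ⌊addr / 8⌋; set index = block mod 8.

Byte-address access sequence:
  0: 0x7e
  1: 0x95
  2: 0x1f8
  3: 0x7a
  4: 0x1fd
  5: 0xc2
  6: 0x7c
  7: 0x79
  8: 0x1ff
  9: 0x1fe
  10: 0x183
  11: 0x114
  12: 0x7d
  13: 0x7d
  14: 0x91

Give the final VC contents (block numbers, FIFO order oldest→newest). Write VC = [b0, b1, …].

  [0] addr=0x7e blk=15 s=7: MISS | VC []
  [1] addr=0x95 blk=18 s=2: MISS | VC []
  [2] addr=0x1f8 blk=63 s=7: MISS | VC [15]
  [3] addr=0x7a blk=15 s=7: VC-HIT | VC [63]
  [4] addr=0x1fd blk=63 s=7: VC-HIT | VC [15]
  [5] addr=0xc2 blk=24 s=0: MISS | VC [15]
  [6] addr=0x7c blk=15 s=7: VC-HIT | VC [63]
  [7] addr=0x79 blk=15 s=7: L1-HIT | VC [63]
  [8] addr=0x1ff blk=63 s=7: VC-HIT | VC [15]
  [9] addr=0x1fe blk=63 s=7: L1-HIT | VC [15]
  [10] addr=0x183 blk=48 s=0: MISS | VC [15, 24]
  [11] addr=0x114 blk=34 s=2: MISS | VC [15, 24, 18]
  [12] addr=0x7d blk=15 s=7: VC-HIT | VC [63, 24, 18]
  [13] addr=0x7d blk=15 s=7: L1-HIT | VC [63, 24, 18]
  [14] addr=0x91 blk=18 s=2: VC-HIT | VC [63, 24, 34]

VC = [63, 24, 34]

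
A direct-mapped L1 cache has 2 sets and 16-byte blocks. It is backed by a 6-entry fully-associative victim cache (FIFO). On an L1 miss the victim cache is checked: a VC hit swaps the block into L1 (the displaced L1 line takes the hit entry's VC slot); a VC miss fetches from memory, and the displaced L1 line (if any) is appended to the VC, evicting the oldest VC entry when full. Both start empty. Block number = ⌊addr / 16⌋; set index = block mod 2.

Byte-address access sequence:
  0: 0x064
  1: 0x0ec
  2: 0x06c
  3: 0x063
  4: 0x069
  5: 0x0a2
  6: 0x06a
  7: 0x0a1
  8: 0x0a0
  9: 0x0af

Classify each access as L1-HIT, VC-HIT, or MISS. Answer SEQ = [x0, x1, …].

SEQ = [MISS, MISS, VC-HIT, L1-HIT, L1-HIT, MISS, VC-HIT, VC-HIT, L1-HIT, L1-HIT]

#0 0x64→b6/s0 MISS; vc=[]
#1 0xec→b14/s0 MISS; vc=[6]
#2 0x6c→b6/s0 VC-HIT; vc=[14]
#3 0x63→b6/s0 L1-HIT; vc=[14]
#4 0x69→b6/s0 L1-HIT; vc=[14]
#5 0xa2→b10/s0 MISS; vc=[14,6]
#6 0x6a→b6/s0 VC-HIT; vc=[14,10]
#7 0xa1→b10/s0 VC-HIT; vc=[14,6]
#8 0xa0→b10/s0 L1-HIT; vc=[14,6]
#9 0xaf→b10/s0 L1-HIT; vc=[14,6]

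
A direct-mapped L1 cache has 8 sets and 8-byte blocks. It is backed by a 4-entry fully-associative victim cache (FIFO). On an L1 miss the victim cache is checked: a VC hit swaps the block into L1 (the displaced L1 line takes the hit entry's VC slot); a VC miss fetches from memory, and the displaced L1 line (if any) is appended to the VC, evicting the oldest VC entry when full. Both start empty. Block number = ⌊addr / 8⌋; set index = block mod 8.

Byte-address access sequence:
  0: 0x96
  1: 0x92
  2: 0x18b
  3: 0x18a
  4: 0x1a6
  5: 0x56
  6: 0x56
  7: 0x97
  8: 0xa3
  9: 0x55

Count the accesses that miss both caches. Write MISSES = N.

0: 0x96 (blk 18, set 2) → MISS  vc=[]
1: 0x92 (blk 18, set 2) → L1-HIT  vc=[]
2: 0x18b (blk 49, set 1) → MISS  vc=[]
3: 0x18a (blk 49, set 1) → L1-HIT  vc=[]
4: 0x1a6 (blk 52, set 4) → MISS  vc=[]
5: 0x56 (blk 10, set 2) → MISS  vc=[18]
6: 0x56 (blk 10, set 2) → L1-HIT  vc=[18]
7: 0x97 (blk 18, set 2) → VC-HIT  vc=[10]
8: 0xa3 (blk 20, set 4) → MISS  vc=[10, 52]
9: 0x55 (blk 10, set 2) → VC-HIT  vc=[18, 52]

MISSES = 5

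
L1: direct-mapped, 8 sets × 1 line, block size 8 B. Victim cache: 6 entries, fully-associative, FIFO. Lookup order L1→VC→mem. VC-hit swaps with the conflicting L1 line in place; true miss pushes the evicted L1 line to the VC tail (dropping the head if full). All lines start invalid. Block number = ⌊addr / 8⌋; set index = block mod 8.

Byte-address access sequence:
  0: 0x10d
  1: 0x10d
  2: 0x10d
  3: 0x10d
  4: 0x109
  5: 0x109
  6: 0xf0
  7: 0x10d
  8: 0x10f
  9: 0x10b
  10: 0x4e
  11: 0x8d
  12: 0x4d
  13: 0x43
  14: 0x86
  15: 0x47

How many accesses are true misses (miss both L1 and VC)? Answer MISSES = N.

MISSES = 6

  [0] addr=0x10d blk=33 s=1: MISS | VC []
  [1] addr=0x10d blk=33 s=1: L1-HIT | VC []
  [2] addr=0x10d blk=33 s=1: L1-HIT | VC []
  [3] addr=0x10d blk=33 s=1: L1-HIT | VC []
  [4] addr=0x109 blk=33 s=1: L1-HIT | VC []
  [5] addr=0x109 blk=33 s=1: L1-HIT | VC []
  [6] addr=0xf0 blk=30 s=6: MISS | VC []
  [7] addr=0x10d blk=33 s=1: L1-HIT | VC []
  [8] addr=0x10f blk=33 s=1: L1-HIT | VC []
  [9] addr=0x10b blk=33 s=1: L1-HIT | VC []
  [10] addr=0x4e blk=9 s=1: MISS | VC [33]
  [11] addr=0x8d blk=17 s=1: MISS | VC [33, 9]
  [12] addr=0x4d blk=9 s=1: VC-HIT | VC [33, 17]
  [13] addr=0x43 blk=8 s=0: MISS | VC [33, 17]
  [14] addr=0x86 blk=16 s=0: MISS | VC [33, 17, 8]
  [15] addr=0x47 blk=8 s=0: VC-HIT | VC [33, 17, 16]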